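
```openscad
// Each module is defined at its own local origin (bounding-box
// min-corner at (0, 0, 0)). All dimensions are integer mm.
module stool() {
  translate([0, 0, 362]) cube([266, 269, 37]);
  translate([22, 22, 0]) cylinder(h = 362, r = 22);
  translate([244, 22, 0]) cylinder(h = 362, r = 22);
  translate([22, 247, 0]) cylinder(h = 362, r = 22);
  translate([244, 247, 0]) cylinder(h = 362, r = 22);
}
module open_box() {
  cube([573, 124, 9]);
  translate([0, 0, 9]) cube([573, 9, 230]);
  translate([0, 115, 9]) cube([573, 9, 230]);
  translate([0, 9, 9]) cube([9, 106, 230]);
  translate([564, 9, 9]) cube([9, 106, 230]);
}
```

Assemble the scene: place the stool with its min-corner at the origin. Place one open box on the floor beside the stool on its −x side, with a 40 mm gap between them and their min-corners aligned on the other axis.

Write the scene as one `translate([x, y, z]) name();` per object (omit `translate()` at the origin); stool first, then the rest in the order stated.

stool();
translate([-613, 0, 0]) open_box();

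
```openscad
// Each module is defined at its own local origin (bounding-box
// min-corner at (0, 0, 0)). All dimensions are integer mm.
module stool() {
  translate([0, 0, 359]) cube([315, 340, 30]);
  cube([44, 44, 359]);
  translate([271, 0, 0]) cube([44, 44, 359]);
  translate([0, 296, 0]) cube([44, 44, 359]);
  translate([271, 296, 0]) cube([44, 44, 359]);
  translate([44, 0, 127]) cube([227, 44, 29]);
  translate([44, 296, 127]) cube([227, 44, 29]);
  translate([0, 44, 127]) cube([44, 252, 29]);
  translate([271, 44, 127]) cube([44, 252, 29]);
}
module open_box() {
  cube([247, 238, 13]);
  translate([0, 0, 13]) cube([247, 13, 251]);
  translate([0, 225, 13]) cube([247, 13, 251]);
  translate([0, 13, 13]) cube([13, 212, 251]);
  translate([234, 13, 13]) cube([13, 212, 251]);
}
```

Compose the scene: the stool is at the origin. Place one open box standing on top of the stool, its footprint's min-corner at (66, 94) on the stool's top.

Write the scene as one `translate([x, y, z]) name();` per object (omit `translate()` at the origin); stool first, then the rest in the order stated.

stool();
translate([66, 94, 389]) open_box();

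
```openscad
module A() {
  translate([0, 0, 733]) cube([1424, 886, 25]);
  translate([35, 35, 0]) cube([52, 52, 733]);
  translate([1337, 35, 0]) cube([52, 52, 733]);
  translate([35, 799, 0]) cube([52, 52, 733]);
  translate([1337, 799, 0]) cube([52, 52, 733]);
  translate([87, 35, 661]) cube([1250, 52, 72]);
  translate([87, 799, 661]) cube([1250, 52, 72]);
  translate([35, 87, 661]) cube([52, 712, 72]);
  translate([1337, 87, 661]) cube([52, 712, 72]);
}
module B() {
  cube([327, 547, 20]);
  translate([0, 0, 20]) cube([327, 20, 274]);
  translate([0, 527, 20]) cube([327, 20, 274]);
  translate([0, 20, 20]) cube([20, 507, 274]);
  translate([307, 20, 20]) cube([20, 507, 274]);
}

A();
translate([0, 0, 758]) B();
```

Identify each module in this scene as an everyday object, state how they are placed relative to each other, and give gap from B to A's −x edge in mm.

A is a table. B is an open box. The open box is on top of the table. The gap from the open box to the table's −x edge is 0 mm.

The open box's min-x is at 0; the table's min-x is 0; gap = 0 mm.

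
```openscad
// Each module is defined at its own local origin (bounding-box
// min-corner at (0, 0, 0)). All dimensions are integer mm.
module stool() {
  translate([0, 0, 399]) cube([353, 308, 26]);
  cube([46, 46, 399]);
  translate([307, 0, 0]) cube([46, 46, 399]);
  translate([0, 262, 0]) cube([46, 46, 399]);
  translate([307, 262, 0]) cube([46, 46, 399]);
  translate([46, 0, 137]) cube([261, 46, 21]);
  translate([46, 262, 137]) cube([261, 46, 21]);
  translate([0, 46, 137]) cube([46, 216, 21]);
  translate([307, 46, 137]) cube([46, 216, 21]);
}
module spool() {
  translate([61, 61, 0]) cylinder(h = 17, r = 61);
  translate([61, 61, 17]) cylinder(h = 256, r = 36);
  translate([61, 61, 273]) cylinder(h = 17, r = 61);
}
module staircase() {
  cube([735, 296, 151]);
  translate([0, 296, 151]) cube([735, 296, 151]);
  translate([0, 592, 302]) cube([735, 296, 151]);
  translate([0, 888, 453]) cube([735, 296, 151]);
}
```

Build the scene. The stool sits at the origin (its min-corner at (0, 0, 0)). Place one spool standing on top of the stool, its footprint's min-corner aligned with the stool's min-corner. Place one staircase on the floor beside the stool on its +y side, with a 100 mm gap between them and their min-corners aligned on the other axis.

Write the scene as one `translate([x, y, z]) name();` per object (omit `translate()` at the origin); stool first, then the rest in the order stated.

stool();
translate([0, 0, 425]) spool();
translate([0, 408, 0]) staircase();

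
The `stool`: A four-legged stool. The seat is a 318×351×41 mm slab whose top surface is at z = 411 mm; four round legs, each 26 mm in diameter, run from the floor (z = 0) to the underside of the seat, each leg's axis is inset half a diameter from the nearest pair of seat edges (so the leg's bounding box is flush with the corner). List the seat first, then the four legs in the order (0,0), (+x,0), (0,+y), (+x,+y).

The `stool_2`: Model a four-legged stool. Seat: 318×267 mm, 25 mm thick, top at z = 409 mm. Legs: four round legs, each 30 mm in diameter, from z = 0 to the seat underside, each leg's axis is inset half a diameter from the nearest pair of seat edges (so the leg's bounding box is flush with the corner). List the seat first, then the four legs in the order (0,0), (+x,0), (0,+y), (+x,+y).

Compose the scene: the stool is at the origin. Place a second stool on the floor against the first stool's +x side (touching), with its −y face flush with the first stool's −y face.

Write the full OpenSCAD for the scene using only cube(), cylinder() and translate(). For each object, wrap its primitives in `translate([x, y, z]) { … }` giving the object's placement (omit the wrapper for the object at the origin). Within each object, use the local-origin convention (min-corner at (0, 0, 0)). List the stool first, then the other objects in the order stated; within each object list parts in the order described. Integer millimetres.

translate([0, 0, 370]) cube([318, 351, 41]);
translate([13, 13, 0]) cylinder(h = 370, r = 13);
translate([305, 13, 0]) cylinder(h = 370, r = 13);
translate([13, 338, 0]) cylinder(h = 370, r = 13);
translate([305, 338, 0]) cylinder(h = 370, r = 13);
translate([318, 0, 0]) {
  translate([0, 0, 384]) cube([318, 267, 25]);
  translate([15, 15, 0]) cylinder(h = 384, r = 15);
  translate([303, 15, 0]) cylinder(h = 384, r = 15);
  translate([15, 252, 0]) cylinder(h = 384, r = 15);
  translate([303, 252, 0]) cylinder(h = 384, r = 15);
}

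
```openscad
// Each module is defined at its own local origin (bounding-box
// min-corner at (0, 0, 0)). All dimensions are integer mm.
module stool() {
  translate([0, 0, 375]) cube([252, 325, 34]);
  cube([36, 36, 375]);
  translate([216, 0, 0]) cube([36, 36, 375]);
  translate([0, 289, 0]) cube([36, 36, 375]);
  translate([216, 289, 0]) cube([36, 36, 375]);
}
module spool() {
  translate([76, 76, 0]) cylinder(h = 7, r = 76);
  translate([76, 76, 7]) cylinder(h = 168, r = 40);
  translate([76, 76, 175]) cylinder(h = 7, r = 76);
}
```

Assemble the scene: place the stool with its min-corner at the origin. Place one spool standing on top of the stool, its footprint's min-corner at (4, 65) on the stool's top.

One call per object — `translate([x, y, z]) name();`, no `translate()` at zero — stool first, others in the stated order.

stool();
translate([4, 65, 409]) spool();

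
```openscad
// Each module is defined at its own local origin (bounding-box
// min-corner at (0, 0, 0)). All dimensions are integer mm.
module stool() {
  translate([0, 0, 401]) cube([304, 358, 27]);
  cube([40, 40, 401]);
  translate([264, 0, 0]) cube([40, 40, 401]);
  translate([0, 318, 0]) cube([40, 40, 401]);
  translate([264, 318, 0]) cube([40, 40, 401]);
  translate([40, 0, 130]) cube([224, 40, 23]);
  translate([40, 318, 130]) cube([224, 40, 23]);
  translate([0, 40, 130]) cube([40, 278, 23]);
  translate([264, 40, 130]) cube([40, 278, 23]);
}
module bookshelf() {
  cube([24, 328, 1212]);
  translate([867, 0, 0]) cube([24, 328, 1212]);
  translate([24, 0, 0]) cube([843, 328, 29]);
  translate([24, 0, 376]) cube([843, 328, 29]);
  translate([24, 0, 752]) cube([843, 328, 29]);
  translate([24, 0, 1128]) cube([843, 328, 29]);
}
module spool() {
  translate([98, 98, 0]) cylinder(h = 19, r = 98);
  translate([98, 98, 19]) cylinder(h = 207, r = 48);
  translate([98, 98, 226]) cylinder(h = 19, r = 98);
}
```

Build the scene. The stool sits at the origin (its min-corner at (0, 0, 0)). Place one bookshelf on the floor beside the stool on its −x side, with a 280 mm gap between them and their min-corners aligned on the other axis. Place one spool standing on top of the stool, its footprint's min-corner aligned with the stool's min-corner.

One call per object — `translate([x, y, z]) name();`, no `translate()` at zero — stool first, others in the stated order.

stool();
translate([-1171, 0, 0]) bookshelf();
translate([0, 0, 428]) spool();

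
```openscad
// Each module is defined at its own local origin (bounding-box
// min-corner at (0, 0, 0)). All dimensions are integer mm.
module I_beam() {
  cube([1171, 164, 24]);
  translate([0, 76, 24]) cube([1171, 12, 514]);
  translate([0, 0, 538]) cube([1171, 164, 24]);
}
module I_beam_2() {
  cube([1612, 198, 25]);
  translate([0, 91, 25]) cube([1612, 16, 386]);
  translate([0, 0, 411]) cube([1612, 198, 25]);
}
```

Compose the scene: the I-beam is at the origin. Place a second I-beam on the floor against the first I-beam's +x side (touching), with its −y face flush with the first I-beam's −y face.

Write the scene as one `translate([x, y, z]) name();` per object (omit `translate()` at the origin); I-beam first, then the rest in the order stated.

I_beam();
translate([1171, 0, 0]) I_beam_2();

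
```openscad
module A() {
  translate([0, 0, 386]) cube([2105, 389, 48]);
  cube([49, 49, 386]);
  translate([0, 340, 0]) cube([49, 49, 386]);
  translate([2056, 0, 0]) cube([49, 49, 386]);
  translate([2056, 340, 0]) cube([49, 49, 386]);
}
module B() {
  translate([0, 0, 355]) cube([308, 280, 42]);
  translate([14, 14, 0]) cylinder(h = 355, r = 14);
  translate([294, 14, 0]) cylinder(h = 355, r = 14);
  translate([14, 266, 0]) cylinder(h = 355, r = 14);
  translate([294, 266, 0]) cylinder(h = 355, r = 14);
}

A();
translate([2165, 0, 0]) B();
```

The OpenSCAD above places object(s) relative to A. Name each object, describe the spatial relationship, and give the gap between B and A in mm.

A is a bench. B is a stool. The stool is on the floor beside the bench on its +x side. The gap between the stool and the bench is 60 mm.

The stool's nearest face is 60 mm from the bench's +x face.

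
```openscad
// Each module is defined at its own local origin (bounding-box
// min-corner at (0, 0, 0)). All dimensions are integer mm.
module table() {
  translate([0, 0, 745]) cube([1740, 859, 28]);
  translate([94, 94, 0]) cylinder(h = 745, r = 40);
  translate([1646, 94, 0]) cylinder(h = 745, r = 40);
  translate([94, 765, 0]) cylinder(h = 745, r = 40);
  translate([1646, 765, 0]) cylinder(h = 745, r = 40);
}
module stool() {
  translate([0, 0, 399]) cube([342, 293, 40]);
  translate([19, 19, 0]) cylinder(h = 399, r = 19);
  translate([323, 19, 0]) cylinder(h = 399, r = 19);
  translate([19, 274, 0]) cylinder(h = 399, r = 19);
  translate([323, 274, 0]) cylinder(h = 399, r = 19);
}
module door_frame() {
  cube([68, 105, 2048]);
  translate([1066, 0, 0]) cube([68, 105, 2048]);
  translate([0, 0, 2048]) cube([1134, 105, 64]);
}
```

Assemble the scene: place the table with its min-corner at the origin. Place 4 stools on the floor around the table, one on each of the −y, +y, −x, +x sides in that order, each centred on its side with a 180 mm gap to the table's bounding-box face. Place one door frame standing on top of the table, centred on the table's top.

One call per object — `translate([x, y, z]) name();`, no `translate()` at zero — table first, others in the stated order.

table();
translate([699, -473, 0]) stool();
translate([699, 1039, 0]) stool();
translate([-522, 283, 0]) stool();
translate([1920, 283, 0]) stool();
translate([303, 377, 773]) door_frame();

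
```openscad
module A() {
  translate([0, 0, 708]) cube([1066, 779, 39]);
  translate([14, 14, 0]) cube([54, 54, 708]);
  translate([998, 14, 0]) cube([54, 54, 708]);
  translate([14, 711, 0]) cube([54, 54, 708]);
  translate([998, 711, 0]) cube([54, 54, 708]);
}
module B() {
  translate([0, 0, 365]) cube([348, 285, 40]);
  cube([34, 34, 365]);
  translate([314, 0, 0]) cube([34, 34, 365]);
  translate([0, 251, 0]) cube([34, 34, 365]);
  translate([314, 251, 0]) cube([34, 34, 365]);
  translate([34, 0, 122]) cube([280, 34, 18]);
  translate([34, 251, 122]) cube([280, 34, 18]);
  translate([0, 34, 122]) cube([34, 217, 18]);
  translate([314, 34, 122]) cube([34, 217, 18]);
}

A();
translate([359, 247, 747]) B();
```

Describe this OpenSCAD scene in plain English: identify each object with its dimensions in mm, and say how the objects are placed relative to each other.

A is a rectangular dining table. The top is 1066×779×39 mm with its upper surface at z = 747 mm. It stands on four 54×54 mm square legs, each inset 14 mm from the nearest pair of top edges, running from the floor to the underside of the top.

B is a simple wooden stool: a rectangular seat 348 mm (x) by 285 mm (y), 40 mm thick, top face at z = 405 mm, on four square legs, each 34×34 mm in cross-section. The legs rest on z = 0, each flush with a corner of the seat. Four stretchers, 34 mm wide and 18 mm tall, connect adjacent legs with their undersides at z = 122 mm, each running between the inner faces of the legs it joins and aligned with the legs' outer faces on the other axis.

The stool is on top of the table, centred.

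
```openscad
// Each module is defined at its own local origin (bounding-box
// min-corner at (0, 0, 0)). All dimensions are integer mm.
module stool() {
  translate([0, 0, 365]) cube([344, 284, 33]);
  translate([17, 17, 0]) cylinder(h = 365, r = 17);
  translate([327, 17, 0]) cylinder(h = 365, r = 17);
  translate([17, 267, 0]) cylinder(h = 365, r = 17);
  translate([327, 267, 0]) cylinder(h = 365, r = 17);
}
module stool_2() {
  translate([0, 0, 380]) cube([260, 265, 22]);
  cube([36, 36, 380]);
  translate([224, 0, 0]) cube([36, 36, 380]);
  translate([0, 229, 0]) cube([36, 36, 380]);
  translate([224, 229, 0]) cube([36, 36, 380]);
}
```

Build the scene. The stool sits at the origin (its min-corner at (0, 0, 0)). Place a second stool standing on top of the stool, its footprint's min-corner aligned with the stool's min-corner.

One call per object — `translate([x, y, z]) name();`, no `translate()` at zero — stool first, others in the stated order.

stool();
translate([0, 0, 398]) stool_2();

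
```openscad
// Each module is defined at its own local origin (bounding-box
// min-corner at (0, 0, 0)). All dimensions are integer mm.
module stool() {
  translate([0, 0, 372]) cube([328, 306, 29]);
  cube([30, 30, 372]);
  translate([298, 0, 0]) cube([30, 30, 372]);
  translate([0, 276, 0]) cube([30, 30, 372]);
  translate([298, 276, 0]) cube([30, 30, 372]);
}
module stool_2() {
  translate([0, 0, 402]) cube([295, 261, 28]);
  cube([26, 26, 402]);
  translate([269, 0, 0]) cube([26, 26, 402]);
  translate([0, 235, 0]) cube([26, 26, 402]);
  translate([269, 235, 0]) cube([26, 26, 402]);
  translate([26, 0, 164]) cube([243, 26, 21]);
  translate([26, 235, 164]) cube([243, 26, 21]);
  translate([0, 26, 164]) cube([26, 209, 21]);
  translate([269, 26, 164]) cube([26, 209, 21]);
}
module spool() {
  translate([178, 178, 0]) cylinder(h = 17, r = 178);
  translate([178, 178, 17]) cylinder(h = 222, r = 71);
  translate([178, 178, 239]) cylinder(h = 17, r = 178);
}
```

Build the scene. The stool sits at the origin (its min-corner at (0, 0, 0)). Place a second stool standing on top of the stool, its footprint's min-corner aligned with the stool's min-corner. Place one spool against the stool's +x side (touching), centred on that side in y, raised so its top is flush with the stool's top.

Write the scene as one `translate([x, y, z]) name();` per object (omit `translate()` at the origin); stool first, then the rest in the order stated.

stool();
translate([0, 0, 401]) stool_2();
translate([328, -25, 145]) spool();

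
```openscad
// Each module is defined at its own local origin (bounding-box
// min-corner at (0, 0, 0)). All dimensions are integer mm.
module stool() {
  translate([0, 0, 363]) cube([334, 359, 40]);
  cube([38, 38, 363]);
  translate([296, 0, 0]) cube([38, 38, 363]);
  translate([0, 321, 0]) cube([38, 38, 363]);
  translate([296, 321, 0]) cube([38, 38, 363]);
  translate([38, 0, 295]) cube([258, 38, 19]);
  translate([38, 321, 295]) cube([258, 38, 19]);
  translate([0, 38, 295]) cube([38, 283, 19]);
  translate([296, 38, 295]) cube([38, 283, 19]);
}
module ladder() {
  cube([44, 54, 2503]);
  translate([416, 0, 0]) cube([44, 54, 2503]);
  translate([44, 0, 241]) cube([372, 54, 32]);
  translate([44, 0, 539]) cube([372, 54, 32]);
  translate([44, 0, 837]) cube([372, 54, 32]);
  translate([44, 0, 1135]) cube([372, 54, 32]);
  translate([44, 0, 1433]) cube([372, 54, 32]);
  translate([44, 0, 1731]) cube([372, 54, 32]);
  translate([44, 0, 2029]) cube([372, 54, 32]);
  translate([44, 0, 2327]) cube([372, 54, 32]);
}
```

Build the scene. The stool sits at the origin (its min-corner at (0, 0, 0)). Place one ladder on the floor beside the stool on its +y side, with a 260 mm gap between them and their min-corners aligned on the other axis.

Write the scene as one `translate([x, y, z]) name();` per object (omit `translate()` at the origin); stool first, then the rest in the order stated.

stool();
translate([0, 619, 0]) ladder();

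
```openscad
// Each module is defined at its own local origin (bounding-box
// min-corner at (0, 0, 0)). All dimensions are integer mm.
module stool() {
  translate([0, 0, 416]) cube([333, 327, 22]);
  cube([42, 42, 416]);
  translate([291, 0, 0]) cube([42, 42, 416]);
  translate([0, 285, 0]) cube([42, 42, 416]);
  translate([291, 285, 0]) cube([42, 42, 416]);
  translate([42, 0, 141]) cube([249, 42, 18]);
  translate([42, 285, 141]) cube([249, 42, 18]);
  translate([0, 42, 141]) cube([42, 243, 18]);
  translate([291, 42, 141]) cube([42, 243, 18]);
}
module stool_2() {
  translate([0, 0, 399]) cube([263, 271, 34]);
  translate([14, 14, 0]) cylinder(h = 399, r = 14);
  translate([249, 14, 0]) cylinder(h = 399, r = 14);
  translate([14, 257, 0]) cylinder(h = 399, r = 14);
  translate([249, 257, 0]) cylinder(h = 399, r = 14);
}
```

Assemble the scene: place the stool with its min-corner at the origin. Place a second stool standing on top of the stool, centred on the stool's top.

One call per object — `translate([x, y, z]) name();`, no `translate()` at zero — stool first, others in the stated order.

stool();
translate([35, 28, 438]) stool_2();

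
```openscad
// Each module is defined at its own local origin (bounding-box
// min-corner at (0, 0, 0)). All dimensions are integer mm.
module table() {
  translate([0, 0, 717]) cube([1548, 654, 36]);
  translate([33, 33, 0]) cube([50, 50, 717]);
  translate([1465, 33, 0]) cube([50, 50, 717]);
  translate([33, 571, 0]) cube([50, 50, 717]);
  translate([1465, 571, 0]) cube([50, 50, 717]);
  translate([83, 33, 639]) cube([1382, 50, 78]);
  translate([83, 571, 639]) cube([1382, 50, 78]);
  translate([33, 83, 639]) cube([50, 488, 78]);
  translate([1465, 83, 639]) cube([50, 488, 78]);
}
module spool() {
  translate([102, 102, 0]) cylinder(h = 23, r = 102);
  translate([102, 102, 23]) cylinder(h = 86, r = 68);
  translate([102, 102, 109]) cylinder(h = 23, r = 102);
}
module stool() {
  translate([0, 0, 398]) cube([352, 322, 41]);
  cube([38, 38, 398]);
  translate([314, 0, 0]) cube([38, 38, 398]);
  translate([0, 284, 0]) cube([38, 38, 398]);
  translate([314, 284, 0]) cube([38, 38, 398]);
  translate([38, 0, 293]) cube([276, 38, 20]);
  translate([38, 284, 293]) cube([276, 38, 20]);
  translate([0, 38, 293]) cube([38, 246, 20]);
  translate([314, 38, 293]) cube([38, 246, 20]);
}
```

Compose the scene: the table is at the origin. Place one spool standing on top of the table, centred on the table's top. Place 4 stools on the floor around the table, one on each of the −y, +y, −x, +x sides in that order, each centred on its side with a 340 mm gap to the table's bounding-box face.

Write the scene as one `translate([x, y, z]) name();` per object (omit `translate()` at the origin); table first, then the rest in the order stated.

table();
translate([672, 225, 753]) spool();
translate([598, -662, 0]) stool();
translate([598, 994, 0]) stool();
translate([-692, 166, 0]) stool();
translate([1888, 166, 0]) stool();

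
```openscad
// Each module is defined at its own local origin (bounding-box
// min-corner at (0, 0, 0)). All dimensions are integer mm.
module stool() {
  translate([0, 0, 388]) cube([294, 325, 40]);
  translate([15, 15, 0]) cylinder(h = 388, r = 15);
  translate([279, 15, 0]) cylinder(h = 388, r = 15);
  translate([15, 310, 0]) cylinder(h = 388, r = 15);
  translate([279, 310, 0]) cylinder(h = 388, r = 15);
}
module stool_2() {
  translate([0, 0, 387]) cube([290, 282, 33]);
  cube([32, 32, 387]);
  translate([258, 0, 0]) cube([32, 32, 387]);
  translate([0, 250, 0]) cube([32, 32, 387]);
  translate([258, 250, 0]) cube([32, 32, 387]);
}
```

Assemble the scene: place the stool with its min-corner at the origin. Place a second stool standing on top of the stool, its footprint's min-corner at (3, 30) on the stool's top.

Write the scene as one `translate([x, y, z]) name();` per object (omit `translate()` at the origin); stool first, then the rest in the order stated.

stool();
translate([3, 30, 428]) stool_2();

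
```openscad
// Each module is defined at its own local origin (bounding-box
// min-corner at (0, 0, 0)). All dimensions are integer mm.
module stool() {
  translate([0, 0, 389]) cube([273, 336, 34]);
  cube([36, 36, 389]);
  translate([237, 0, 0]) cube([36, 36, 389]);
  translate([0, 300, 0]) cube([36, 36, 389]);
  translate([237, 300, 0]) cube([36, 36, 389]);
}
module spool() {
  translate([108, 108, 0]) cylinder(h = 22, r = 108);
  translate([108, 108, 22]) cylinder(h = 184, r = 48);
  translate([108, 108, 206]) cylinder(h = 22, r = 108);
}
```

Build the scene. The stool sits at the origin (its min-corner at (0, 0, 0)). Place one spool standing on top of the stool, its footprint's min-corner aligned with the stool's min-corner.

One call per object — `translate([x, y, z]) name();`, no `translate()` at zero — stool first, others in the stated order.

stool();
translate([0, 0, 423]) spool();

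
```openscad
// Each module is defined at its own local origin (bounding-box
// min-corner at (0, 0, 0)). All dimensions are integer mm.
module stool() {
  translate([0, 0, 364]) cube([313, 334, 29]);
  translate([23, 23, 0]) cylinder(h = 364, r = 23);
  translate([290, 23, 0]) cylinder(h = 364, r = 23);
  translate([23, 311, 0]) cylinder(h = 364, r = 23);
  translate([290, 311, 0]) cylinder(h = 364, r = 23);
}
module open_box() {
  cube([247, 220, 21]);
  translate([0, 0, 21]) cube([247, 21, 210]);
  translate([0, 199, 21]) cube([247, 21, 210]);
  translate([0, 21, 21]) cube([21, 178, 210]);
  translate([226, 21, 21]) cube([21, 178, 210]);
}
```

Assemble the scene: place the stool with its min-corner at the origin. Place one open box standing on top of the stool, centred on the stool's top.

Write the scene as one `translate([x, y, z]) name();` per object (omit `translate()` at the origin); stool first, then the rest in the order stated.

stool();
translate([33, 57, 393]) open_box();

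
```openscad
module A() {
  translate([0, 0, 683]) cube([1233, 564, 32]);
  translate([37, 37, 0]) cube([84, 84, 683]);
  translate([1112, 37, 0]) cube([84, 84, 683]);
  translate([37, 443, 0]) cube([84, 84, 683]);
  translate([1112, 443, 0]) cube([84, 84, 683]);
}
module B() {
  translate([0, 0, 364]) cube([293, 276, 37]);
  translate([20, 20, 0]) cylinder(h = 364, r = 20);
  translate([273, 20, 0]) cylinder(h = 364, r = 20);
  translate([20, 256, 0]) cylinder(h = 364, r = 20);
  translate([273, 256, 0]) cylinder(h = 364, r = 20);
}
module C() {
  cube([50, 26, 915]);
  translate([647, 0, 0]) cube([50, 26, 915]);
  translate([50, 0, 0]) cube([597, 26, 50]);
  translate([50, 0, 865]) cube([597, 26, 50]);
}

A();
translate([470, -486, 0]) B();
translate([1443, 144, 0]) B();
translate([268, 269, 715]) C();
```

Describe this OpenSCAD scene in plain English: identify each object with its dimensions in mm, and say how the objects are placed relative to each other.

A is a table with a 1233×564 mm rectangular top, 32 mm thick, top surface at z = 715 mm, supported by four 84×84 mm square legs, each inset 37 mm from the nearest pair of top edges, running from the floor.

B is a simple wooden stool: a rectangular seat 293 mm (x) by 276 mm (y), 37 mm thick, top face at z = 401 mm, on four round legs, each 40 mm in diameter. The legs rest on z = 0, each leg's axis is inset half a diameter from the nearest pair of seat edges (so the leg's bounding box is flush with the corner).

C is a rectangular picture frame lying in the x–z plane (depth along y). The opening is 597 mm wide (x) by 815 mm tall (z), surrounded by a border 50 mm wide on all four sides. The frame is 26 mm deep and is made of two full-height vertical stiles with two horizontal rails fitted between them.

Two stools sit around the table at the −y, +x sides. The picture frame is on top of the table, centred.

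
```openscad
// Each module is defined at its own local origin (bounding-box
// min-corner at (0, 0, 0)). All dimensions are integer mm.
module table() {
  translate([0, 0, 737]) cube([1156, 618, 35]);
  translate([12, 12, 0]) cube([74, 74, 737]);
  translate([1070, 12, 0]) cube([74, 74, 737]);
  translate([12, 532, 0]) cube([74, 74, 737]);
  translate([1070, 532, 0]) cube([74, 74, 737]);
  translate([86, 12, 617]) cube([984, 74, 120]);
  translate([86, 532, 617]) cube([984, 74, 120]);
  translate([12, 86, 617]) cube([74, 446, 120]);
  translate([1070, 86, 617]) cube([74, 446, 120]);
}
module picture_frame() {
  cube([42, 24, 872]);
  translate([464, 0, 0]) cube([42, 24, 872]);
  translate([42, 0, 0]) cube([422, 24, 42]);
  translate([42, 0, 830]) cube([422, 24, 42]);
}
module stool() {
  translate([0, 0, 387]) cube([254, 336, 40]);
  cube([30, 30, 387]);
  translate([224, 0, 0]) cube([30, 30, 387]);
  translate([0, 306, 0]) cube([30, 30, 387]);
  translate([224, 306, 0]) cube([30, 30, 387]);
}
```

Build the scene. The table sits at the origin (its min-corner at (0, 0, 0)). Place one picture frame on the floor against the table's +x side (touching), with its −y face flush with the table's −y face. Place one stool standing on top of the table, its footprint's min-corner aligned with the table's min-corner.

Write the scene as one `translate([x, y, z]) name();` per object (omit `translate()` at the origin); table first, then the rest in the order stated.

table();
translate([1156, 0, 0]) picture_frame();
translate([0, 0, 772]) stool();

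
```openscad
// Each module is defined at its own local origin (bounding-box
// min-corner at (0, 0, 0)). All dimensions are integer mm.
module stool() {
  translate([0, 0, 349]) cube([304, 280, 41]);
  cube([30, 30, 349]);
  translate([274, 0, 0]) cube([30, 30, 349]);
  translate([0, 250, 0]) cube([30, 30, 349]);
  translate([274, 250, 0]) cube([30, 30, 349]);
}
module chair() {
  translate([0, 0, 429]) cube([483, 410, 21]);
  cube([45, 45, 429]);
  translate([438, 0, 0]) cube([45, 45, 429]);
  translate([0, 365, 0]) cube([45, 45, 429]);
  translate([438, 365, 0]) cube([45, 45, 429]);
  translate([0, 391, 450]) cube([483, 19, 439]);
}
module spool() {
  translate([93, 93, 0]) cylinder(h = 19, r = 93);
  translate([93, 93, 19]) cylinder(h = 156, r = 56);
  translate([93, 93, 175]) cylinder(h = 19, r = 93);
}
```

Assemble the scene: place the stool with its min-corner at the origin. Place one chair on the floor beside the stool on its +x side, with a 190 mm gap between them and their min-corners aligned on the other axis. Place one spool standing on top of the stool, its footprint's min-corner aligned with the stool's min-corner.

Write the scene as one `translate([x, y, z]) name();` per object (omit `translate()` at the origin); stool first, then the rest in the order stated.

stool();
translate([494, 0, 0]) chair();
translate([0, 0, 390]) spool();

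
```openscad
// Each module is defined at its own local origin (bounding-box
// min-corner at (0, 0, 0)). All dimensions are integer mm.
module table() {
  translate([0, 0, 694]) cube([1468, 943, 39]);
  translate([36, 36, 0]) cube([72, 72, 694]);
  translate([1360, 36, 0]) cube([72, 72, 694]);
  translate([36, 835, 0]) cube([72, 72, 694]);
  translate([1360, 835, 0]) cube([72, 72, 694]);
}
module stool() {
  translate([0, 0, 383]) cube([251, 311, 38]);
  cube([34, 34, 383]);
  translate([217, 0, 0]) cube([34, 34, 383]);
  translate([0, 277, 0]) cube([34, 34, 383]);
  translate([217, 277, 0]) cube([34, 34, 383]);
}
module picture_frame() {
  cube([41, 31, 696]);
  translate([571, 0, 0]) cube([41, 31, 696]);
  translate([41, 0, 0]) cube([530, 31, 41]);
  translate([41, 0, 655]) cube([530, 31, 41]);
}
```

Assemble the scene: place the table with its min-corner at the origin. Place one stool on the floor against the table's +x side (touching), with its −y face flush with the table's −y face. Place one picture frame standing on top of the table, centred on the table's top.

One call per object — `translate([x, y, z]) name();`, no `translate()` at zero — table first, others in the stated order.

table();
translate([1468, 0, 0]) stool();
translate([428, 456, 733]) picture_frame();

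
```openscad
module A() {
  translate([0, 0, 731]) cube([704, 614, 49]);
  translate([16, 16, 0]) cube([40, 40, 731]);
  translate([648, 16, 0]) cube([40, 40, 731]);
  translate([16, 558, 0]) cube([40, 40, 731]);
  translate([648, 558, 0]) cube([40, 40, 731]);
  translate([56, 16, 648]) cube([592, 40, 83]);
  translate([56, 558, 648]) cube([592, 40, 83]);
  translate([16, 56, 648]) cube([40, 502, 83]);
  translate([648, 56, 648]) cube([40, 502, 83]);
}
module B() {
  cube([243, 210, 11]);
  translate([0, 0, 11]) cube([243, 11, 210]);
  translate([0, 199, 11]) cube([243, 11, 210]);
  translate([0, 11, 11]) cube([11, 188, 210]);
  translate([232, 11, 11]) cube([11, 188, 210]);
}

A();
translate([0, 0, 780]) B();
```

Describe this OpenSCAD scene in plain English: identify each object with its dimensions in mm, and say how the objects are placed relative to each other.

A is a table with a 704×614 mm rectangular top, 49 mm thick, top surface at z = 780 mm, supported by four 40×40 mm square legs, each inset 16 mm from the nearest pair of top edges, running from the floor. Four apron rails, 40 mm thick and 83 mm tall, run between adjacent legs with their top edges flush with the underside of the top and their outer faces flush with the legs' outer faces.

B is an open-topped rectangular box: outside dimensions 243×210×221 mm, with a uniform wall and base thickness of 11 mm. The base is a full 243×210 slab on the floor; four walls sit on top of the base. The front and back walls (the −y and +y sides) span the full width; the two side walls fit between them.

The open box is on top of the table.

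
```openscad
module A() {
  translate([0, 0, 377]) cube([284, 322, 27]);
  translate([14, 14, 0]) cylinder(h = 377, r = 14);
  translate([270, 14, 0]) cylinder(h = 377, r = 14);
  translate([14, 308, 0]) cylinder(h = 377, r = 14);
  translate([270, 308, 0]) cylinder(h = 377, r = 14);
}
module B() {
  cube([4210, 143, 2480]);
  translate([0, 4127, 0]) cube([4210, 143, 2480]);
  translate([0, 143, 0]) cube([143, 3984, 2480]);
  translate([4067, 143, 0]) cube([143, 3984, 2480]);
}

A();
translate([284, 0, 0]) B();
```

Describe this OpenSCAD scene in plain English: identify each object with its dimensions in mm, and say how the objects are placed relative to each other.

A is a four-legged stool. The seat is 284×322 mm, 27 mm thick, top at z = 404 mm. It stands on four round legs, each 28 mm in diameter, from z = 0 to the seat underside, each leg's axis is inset half a diameter from the nearest pair of seat edges (so the leg's bounding box is flush with the corner).

B is a box-shaped house frame (walls only): outside footprint 4210×4270 mm, wall height 2480 mm, wall thickness 143 mm. The two y-facing walls run the full x-width; the two x-facing walls fit between the inner faces of the y-facing walls.

The house frame is against the stool's +x side, with their −y faces flush.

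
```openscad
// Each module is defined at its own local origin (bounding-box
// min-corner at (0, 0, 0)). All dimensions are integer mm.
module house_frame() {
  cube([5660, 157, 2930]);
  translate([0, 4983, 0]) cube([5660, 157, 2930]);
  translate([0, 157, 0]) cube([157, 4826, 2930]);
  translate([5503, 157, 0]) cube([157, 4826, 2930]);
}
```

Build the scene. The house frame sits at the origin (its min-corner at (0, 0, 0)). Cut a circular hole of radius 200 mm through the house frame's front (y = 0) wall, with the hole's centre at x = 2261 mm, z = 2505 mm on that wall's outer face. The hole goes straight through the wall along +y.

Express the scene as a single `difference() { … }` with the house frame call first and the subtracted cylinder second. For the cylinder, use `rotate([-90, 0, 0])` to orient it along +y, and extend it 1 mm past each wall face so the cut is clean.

difference() {
  house_frame();
  translate([2261, -1, 2505]) rotate([-90, 0, 0]) cylinder(h = 159, r = 200);
}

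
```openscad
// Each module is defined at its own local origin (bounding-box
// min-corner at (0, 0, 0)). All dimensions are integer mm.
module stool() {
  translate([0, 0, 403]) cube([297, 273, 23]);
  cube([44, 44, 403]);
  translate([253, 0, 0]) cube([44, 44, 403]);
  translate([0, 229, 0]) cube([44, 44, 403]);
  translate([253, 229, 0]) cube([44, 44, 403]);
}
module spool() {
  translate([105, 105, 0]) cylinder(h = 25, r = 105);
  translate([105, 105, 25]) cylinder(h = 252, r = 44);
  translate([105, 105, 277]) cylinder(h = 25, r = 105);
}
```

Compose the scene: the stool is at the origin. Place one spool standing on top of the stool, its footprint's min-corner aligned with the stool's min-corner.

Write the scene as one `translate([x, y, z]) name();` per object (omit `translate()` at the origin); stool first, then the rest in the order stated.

stool();
translate([0, 0, 426]) spool();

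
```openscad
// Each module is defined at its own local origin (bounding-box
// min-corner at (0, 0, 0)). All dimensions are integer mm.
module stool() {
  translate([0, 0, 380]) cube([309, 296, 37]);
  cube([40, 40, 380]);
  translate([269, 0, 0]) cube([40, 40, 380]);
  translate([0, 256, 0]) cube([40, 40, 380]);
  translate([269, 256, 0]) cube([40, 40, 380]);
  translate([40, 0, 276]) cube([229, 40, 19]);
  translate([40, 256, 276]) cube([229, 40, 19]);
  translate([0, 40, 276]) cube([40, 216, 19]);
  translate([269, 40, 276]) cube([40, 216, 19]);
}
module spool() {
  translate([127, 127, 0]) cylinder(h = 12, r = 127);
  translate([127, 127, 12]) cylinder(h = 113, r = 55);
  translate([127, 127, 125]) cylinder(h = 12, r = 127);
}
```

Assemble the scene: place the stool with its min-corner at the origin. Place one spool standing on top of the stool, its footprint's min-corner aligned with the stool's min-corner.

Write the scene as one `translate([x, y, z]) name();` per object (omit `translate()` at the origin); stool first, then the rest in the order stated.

stool();
translate([0, 0, 417]) spool();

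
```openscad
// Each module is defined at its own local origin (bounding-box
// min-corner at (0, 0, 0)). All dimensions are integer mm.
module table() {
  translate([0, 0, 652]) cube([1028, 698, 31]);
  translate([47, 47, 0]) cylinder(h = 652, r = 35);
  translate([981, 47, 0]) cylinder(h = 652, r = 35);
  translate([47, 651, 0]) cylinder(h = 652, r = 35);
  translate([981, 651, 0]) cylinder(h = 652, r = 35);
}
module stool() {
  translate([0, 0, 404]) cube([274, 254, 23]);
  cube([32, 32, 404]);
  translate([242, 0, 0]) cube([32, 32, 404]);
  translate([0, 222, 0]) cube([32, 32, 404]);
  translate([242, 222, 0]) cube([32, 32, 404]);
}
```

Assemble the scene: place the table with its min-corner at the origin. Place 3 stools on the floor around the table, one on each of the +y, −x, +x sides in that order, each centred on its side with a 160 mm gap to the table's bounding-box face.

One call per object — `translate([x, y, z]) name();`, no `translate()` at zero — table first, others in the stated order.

table();
translate([377, 858, 0]) stool();
translate([-434, 222, 0]) stool();
translate([1188, 222, 0]) stool();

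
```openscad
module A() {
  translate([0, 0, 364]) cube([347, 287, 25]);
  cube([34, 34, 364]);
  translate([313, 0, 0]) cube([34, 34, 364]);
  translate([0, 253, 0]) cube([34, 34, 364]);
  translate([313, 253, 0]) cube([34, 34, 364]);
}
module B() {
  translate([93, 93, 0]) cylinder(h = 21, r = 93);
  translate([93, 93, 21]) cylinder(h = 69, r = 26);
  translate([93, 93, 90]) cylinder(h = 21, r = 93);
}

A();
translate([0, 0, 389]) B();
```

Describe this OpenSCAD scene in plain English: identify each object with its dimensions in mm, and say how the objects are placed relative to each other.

A is a simple wooden stool: a rectangular seat 347 mm (x) by 287 mm (y), 25 mm thick, top face at z = 389 mm, on four square legs, each 34×34 mm in cross-section. The legs rest on z = 0, each flush with a corner of the seat.

B is a spool: two coaxial disc flanges of radius 93 mm and thickness 21 mm, joined by a core cylinder of radius 26 mm and height 69 mm. The lower flange rests on z = 0 and the three cylinders share a vertical axis.

The spool is on top of the stool.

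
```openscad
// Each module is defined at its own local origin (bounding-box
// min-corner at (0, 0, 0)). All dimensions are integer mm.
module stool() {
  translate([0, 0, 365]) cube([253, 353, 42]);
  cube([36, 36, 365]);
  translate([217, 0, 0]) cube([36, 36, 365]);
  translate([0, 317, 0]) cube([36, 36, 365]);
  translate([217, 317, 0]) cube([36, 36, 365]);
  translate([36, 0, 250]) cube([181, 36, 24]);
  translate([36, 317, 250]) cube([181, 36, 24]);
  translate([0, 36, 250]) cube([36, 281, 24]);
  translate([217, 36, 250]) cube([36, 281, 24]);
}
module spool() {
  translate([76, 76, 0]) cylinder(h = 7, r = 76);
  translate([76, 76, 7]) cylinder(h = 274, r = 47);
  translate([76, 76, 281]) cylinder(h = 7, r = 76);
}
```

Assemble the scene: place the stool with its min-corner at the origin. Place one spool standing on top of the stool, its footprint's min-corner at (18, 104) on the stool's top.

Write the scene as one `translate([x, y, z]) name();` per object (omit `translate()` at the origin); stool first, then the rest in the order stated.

stool();
translate([18, 104, 407]) spool();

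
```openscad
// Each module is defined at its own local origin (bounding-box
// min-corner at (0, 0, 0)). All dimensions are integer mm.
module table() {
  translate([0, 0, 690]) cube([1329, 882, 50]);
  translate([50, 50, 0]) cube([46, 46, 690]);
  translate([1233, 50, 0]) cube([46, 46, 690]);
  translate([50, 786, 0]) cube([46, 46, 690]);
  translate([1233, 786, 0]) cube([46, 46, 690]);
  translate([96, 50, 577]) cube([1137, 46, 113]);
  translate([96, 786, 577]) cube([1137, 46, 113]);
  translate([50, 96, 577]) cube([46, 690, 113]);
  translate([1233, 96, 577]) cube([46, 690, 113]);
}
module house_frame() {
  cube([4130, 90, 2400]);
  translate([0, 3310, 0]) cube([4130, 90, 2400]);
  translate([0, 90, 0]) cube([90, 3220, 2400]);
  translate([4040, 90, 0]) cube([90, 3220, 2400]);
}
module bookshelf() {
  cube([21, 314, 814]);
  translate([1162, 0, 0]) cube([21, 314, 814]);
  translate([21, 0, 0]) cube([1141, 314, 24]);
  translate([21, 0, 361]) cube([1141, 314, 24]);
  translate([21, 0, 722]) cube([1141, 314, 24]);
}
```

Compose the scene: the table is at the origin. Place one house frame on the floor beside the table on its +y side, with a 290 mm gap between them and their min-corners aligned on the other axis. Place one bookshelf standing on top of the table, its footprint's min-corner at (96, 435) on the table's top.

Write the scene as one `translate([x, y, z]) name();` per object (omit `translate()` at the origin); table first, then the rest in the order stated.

table();
translate([0, 1172, 0]) house_frame();
translate([96, 435, 740]) bookshelf();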